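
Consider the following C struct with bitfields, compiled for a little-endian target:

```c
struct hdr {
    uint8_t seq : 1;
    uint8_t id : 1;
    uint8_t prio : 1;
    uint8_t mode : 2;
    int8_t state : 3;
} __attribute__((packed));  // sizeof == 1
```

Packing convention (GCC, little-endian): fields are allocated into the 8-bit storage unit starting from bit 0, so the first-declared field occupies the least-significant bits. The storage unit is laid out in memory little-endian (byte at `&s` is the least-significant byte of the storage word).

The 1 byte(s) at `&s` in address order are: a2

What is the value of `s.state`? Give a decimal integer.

-3

[0]=0xa2 (little-endian) → word 0xa2
seq:1 @ bit 0 → (0xa2>>0)&0x1 = 0x0
id:1 @ bit 1 → (0xa2>>1)&0x1 = 0x1
prio:1 @ bit 2 → (0xa2>>2)&0x1 = 0x0
mode:2 @ bit 3 → (0xa2>>3)&0x3 = 0x0
state:3 @ bit 5 → (0xa2>>5)&0x7 = 0x5  ←
state signed 3b, MSB=1: 5 - 8 = -3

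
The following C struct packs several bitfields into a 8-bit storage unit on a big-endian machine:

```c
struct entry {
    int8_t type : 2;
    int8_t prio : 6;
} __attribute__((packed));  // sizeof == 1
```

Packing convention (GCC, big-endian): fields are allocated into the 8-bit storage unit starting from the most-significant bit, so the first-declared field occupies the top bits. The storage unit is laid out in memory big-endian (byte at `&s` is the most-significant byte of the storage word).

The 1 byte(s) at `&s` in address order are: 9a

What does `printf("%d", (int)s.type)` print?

-2

[0]=0x9a (big-endian) → word 0x9a
type:2 @ bit 6 → (0x9a>>6)&0x3 = 0x2  ←
prio:6 @ bit 0 → (0x9a>>0)&0x3f = 0x1a
type signed 2b, MSB=1: 2 - 4 = -2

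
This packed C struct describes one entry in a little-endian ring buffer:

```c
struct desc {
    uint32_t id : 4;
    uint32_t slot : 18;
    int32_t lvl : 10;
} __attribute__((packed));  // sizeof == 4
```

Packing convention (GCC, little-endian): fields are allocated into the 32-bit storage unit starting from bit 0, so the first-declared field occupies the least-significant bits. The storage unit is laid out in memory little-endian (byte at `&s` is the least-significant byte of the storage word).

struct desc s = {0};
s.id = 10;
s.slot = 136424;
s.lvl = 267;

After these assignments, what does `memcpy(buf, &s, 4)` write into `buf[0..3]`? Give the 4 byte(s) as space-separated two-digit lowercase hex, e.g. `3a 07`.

8a 4e e1 42

[0+:4] id=10 & 0xf = 0xa; word=0x0000000a
[4+:18] slot=136424 & 0x3ffff = 0x214e8; word=0x00214e8a
[22+:10] lvl=267 & 0x3ff = 0x10b; word=0x42e14e8a
word = 0x42e14e8a → little-endian bytes:
  [0]=0x8a  [1]=0x4e  [2]=0xe1  [3]=0x42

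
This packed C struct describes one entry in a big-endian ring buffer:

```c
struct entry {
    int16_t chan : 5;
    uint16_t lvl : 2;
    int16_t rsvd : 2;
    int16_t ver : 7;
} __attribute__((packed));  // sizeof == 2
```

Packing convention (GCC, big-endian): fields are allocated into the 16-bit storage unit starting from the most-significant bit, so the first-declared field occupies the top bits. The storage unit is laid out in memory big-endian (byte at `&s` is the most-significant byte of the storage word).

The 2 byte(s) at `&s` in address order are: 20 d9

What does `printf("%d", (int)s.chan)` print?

[0]=0x20 [1]=0xd9 (big-endian) → word 0x20d9
chan:5 @ bit 11 → (0x20d9>>11)&0x1f = 0x4  ←
lvl:2 @ bit 9 → (0x20d9>>9)&0x3 = 0x0
rsvd:2 @ bit 7 → (0x20d9>>7)&0x3 = 0x1
ver:7 @ bit 0 → (0x20d9>>0)&0x7f = 0x59
chan signed 5b, MSB=0: value = 4

4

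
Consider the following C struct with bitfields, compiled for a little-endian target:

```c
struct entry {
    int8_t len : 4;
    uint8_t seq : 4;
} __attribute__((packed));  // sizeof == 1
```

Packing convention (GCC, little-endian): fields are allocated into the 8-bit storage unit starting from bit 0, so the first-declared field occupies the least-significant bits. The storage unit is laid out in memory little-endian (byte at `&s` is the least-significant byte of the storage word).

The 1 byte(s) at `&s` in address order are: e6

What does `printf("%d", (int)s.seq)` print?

14

[0]=0xe6 (little-endian) → word 0xe6
len [0+:4] = (word>>0) & 0xf = 6
seq [4+:4] = (word>>4) & 0xf = 14  ←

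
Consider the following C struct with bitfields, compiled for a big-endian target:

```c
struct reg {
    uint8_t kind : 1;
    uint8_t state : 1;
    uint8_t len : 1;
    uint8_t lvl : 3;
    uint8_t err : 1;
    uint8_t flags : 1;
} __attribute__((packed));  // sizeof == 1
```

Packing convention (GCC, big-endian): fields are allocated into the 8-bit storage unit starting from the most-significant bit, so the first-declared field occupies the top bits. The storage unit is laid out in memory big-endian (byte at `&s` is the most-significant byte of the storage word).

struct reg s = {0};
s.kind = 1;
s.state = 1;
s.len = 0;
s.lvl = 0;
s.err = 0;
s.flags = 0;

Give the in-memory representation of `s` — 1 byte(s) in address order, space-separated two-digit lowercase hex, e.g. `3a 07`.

c0

kind (1b) val=1 bits=0x1 at bit 7: 0x80
state (1b) val=1 bits=0x1 at bit 6: 0xc0
len (1b) val=0 bits=0x0 at bit 5: 0xc0
lvl (3b) val=0 bits=0x0 at bit 2: 0xc0
err (1b) val=0 bits=0x0 at bit 1: 0xc0
flags (1b) val=0 bits=0x0 at bit 0: 0xc0
word = 0xc0 → big-endian bytes:
  [0]=0xc0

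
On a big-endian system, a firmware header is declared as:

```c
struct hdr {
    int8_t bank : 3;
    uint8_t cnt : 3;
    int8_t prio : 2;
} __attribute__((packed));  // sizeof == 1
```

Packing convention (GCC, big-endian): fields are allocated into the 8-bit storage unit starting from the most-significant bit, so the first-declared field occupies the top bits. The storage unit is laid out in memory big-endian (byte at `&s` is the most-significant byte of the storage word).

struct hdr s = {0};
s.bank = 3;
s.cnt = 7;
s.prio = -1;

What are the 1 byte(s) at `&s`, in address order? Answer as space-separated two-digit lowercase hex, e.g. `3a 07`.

bank:3 = 3 → 0x3 << 5 → word 0x60
cnt:3 = 7 → 0x7 << 2 → word 0x7c
prio:2 = -1 → 0x3 << 0 → word 0x7f
word = 0x7f → big-endian bytes:
  [0]=0x7f

7f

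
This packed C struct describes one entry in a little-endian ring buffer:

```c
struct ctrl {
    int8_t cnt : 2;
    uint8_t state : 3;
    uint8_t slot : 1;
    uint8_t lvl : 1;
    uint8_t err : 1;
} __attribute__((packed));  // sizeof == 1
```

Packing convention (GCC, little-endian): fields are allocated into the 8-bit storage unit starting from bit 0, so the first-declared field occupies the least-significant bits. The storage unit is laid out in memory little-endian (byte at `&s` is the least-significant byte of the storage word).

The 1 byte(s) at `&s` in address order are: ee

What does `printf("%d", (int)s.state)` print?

3

[0]=0xee (little-endian) → word 0xee
cnt:2 @ bit 0 → (0xee>>0)&0x3 = 0x2
state:3 @ bit 2 → (0xee>>2)&0x7 = 0x3  ←
slot:1 @ bit 5 → (0xee>>5)&0x1 = 0x1
lvl:1 @ bit 6 → (0xee>>6)&0x1 = 0x1
err:1 @ bit 7 → (0xee>>7)&0x1 = 0x1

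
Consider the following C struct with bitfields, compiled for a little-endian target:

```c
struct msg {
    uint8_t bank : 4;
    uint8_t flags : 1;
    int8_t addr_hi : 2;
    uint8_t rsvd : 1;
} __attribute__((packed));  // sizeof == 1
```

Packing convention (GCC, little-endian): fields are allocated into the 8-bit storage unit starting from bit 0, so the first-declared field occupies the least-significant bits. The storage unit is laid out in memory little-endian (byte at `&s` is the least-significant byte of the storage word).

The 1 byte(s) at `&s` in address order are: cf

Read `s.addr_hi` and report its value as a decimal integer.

-2

[0]=0xcf (little-endian) → word 0xcf
bank [0+:4] = (word>>0) & 0xf = 15
flags [4+:1] = (word>>4) & 0x1 = 0
addr_hi [5+:2] = (word>>5) & 0x3 = 2  ←
rsvd [7+:1] = (word>>7) & 0x1 = 1
addr_hi signed 2b, MSB=1: 2 - 4 = -2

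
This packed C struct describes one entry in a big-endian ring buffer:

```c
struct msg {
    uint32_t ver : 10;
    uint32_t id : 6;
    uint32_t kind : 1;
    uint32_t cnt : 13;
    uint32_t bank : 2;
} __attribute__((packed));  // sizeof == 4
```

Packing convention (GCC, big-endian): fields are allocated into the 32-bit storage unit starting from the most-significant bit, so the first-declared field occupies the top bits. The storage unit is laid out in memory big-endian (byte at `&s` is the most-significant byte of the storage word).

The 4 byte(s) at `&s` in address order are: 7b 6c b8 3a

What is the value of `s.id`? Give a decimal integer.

[0]=0x7b [1]=0x6c [2]=0xb8 [3]=0x3a (big-endian) → word 0x7b6cb83a
ver [22+:10] = (word>>22) & 0x3ff = 493
id [16+:6] = (word>>16) & 0x3f = 44  ←
kind [15+:1] = (word>>15) & 0x1 = 1
cnt [2+:13] = (word>>2) & 0x1fff = 3598
bank [0+:2] = (word>>0) & 0x3 = 2

44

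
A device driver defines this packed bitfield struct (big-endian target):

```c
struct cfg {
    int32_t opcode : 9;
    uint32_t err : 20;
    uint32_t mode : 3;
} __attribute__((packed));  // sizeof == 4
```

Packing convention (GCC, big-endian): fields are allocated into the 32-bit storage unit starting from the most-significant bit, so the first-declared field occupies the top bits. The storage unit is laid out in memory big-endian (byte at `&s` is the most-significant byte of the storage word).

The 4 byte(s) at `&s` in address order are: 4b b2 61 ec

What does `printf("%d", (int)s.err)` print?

[0]=0x4b [1]=0xb2 [2]=0x61 [3]=0xec (big-endian) → word 0x4bb261ec
opcode [23+:9] = (word>>23) & 0x1ff = 151
err [3+:20] = (word>>3) & 0xfffff = 412733  ←
mode [0+:3] = (word>>0) & 0x7 = 4

412733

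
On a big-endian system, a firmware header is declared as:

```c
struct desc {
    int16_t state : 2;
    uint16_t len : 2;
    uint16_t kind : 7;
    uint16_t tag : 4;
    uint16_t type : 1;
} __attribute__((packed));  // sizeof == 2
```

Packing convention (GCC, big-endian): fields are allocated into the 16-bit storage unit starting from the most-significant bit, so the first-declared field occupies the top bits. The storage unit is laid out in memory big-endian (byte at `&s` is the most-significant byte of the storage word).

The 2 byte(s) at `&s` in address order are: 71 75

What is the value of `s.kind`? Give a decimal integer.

11

[0]=0x71 [1]=0x75 (big-endian) → word 0x7175
state [14+:2] = (word>>14) & 0x3 = 1
len [12+:2] = (word>>12) & 0x3 = 3
kind [5+:7] = (word>>5) & 0x7f = 11  ←
tag [1+:4] = (word>>1) & 0xf = 10
type [0+:1] = (word>>0) & 0x1 = 1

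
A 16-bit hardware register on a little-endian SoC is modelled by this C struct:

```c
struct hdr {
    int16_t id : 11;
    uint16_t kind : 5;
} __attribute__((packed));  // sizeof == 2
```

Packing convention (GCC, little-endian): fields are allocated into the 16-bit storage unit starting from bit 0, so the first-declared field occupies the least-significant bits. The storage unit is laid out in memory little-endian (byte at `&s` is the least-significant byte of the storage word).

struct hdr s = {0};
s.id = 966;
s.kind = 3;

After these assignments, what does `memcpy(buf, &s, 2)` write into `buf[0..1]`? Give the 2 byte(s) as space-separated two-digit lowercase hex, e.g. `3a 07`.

c6 1b

id:11 = 966 → 0x3c6 << 0 → word 0x03c6
kind:5 = 3 → 0x3 << 11 → word 0x1bc6
word = 0x1bc6 → little-endian bytes:
  [0]=0xc6  [1]=0x1b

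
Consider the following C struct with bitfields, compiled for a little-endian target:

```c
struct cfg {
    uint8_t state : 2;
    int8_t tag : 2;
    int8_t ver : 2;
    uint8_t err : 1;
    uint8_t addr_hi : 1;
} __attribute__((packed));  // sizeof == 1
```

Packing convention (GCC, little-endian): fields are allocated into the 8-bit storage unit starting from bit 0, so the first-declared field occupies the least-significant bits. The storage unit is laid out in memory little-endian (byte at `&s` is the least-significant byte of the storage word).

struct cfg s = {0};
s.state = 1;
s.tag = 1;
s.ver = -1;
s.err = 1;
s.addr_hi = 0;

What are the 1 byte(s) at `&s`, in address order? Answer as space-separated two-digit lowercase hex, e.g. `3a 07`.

75

state (2b) val=1 bits=0x1 at bit 0: 0x01
tag (2b) val=1 bits=0x1 at bit 2: 0x05
ver (2b) val=-1 bits=0x3 at bit 4: 0x35
err (1b) val=1 bits=0x1 at bit 6: 0x75
addr_hi (1b) val=0 bits=0x0 at bit 7: 0x75
word = 0x75 → little-endian bytes:
  [0]=0x75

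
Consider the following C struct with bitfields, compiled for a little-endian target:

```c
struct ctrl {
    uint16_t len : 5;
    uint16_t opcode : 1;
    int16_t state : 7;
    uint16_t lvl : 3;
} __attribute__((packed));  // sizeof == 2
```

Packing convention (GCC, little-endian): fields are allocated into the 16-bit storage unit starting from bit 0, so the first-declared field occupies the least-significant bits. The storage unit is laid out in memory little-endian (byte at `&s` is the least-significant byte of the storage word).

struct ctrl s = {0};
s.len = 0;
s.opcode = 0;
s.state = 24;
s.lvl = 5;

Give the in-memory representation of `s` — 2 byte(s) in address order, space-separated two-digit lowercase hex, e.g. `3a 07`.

00 a6

len:5 = 0 → 0x0 << 0 → word 0x0000
opcode:1 = 0 → 0x0 << 5 → word 0x0000
state:7 = 24 → 0x18 << 6 → word 0x0600
lvl:3 = 5 → 0x5 << 13 → word 0xa600
word = 0xa600 → little-endian bytes:
  [0]=0x00  [1]=0xa6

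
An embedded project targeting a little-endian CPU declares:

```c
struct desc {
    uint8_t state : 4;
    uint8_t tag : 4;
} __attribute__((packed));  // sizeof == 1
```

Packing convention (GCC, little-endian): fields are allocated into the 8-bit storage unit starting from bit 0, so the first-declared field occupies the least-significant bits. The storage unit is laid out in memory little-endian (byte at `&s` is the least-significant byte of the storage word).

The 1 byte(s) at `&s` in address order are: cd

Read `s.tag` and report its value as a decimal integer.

[0]=0xcd (little-endian) → word 0xcd
state:4 @ bit 0 → (0xcd>>0)&0xf = 0xd
tag:4 @ bit 4 → (0xcd>>4)&0xf = 0xc  ←

12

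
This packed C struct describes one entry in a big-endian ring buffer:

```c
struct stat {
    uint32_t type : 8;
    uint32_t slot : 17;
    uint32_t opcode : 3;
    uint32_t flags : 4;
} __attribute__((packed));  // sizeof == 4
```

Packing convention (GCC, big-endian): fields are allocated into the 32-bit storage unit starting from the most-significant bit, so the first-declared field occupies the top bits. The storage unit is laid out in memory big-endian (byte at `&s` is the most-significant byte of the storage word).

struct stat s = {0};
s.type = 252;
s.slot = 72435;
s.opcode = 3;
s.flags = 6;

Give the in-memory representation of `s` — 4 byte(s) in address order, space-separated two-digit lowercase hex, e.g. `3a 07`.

type:8 = 252 → 0xfc << 24 → word 0xfc000000
slot:17 = 72435 → 0x11af3 << 7 → word 0xfc8d7980
opcode:3 = 3 → 0x3 << 4 → word 0xfc8d79b0
flags:4 = 6 → 0x6 << 0 → word 0xfc8d79b6
word = 0xfc8d79b6 → big-endian bytes:
  [0]=0xfc  [1]=0x8d  [2]=0x79  [3]=0xb6

fc 8d 79 b6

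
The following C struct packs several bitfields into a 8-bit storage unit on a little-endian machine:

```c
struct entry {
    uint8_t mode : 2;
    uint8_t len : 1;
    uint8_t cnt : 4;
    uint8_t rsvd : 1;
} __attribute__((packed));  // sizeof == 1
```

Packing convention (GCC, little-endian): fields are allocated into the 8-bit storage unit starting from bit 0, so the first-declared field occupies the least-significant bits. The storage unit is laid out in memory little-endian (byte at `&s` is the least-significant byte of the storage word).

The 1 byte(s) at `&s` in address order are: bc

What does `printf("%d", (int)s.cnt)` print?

7

[0]=0xbc (little-endian) → word 0xbc
mode [0+:2] = (word>>0) & 0x3 = 0
len [2+:1] = (word>>2) & 0x1 = 1
cnt [3+:4] = (word>>3) & 0xf = 7  ←
rsvd [7+:1] = (word>>7) & 0x1 = 1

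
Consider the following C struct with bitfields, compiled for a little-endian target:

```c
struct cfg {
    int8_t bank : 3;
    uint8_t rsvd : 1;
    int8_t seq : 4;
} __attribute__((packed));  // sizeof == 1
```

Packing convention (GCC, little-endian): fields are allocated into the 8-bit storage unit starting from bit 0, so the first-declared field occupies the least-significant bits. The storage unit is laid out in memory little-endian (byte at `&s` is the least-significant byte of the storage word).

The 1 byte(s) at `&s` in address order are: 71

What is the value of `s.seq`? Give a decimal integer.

7

[0]=0x71 (little-endian) → word 0x71
bank [0+:3] = (word>>0) & 0x7 = 1
rsvd [3+:1] = (word>>3) & 0x1 = 0
seq [4+:4] = (word>>4) & 0xf = 7  ←
seq signed 4b, MSB=0: value = 7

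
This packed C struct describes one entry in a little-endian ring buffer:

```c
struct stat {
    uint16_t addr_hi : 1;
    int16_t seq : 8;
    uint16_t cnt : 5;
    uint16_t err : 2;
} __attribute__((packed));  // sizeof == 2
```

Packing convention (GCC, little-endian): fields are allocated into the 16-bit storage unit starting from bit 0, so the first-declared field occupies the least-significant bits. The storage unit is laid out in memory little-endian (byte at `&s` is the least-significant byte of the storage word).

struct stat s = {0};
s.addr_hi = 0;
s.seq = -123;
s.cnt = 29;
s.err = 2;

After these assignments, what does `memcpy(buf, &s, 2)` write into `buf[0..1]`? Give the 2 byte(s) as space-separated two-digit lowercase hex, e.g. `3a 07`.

addr_hi:1 = 0 → 0x0 << 0 → word 0x0000
seq:8 = -123 → 0x85 << 1 → word 0x010a
cnt:5 = 29 → 0x1d << 9 → word 0x3b0a
err:2 = 2 → 0x2 << 14 → word 0xbb0a
word = 0xbb0a → little-endian bytes:
  [0]=0x0a  [1]=0xbb

0a bb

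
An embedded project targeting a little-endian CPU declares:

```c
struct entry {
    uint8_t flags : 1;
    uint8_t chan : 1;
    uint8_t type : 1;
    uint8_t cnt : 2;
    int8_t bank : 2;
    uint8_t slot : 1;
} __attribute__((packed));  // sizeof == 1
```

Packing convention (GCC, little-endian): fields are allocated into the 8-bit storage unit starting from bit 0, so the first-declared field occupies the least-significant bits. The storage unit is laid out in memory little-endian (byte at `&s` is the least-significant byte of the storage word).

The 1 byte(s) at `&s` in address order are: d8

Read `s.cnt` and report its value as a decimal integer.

3

[0]=0xd8 (little-endian) → word 0xd8
flags [0+:1] = (word>>0) & 0x1 = 0
chan [1+:1] = (word>>1) & 0x1 = 0
type [2+:1] = (word>>2) & 0x1 = 0
cnt [3+:2] = (word>>3) & 0x3 = 3  ←
bank [5+:2] = (word>>5) & 0x3 = 2
slot [7+:1] = (word>>7) & 0x1 = 1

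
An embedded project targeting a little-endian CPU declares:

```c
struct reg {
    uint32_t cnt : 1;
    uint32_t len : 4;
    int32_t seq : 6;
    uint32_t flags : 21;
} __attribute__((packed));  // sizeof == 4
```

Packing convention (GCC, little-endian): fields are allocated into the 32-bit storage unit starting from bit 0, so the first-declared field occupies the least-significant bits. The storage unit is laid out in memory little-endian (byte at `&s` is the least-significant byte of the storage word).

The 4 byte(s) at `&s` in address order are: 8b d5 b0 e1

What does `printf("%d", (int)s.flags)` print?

1848858

[0]=0x8b [1]=0xd5 [2]=0xb0 [3]=0xe1 (little-endian) → word 0xe1b0d58b
cnt [0+:1] = (word>>0) & 0x1 = 1
len [1+:4] = (word>>1) & 0xf = 5
seq [5+:6] = (word>>5) & 0x3f = 44
flags [11+:21] = (word>>11) & 0x1fffff = 1848858  ←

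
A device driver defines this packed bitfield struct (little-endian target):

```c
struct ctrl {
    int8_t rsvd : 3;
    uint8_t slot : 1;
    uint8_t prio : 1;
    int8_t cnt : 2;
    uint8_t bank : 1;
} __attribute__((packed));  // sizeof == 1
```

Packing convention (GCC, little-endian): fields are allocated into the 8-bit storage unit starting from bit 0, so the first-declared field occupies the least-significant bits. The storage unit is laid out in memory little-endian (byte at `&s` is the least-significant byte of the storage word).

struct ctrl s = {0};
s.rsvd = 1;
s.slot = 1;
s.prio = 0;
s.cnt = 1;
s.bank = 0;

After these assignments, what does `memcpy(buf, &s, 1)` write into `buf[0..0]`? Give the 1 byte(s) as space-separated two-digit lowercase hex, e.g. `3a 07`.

29

[0+:3] rsvd=1 & 0x7 = 0x1; word=0x01
[3+:1] slot=1 & 0x1 = 0x1; word=0x09
[4+:1] prio=0 & 0x1 = 0x0; word=0x09
[5+:2] cnt=1 & 0x3 = 0x1; word=0x29
[7+:1] bank=0 & 0x1 = 0x0; word=0x29
word = 0x29 → little-endian bytes:
  [0]=0x29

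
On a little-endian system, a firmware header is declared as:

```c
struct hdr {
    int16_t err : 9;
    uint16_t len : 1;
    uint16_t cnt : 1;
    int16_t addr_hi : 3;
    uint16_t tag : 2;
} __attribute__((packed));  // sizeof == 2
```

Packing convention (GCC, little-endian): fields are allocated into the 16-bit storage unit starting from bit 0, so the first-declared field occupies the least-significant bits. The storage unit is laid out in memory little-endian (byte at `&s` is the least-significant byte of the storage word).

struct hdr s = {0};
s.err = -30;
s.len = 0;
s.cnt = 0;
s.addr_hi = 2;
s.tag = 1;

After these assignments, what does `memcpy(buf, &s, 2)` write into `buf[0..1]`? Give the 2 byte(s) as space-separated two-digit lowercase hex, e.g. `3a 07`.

e2 51

err:9 = -30 → 0x1e2 << 0 → word 0x01e2
len:1 = 0 → 0x0 << 9 → word 0x01e2
cnt:1 = 0 → 0x0 << 10 → word 0x01e2
addr_hi:3 = 2 → 0x2 << 11 → word 0x11e2
tag:2 = 1 → 0x1 << 14 → word 0x51e2
word = 0x51e2 → little-endian bytes:
  [0]=0xe2  [1]=0x51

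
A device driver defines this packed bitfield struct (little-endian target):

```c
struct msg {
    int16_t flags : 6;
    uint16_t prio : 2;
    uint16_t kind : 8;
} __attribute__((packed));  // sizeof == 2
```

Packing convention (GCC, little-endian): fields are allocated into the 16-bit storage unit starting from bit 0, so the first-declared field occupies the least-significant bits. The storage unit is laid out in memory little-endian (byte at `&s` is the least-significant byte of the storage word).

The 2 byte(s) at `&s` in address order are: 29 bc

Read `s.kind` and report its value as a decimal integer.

[0]=0x29 [1]=0xbc (little-endian) → word 0xbc29
flags:6 @ bit 0 → (0xbc29>>0)&0x3f = 0x29
prio:2 @ bit 6 → (0xbc29>>6)&0x3 = 0x0
kind:8 @ bit 8 → (0xbc29>>8)&0xff = 0xbc  ←

188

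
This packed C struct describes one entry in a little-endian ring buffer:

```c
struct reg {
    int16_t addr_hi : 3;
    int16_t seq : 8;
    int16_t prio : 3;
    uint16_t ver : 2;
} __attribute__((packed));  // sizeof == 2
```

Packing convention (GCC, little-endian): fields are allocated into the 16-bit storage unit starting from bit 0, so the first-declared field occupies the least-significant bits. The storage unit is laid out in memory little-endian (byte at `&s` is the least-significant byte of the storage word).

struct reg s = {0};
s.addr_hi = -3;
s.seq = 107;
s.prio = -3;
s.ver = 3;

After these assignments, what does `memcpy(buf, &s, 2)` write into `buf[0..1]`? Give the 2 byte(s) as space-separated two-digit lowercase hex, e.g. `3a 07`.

5d eb

[0+:3] addr_hi=-3 & 0x7 = 0x5; word=0x0005
[3+:8] seq=107 & 0xff = 0x6b; word=0x035d
[11+:3] prio=-3 & 0x7 = 0x5; word=0x2b5d
[14+:2] ver=3 & 0x3 = 0x3; word=0xeb5d
word = 0xeb5d → little-endian bytes:
  [0]=0x5d  [1]=0xeb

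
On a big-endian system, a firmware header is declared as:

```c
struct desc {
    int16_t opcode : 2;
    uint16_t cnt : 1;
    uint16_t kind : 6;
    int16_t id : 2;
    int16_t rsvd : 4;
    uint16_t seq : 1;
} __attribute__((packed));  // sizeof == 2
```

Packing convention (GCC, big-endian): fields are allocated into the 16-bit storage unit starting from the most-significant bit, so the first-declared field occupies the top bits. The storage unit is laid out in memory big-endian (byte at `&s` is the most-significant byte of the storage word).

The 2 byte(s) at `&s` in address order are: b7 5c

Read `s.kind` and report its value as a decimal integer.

46

[0]=0xb7 [1]=0x5c (big-endian) → word 0xb75c
opcode [14+:2] = (word>>14) & 0x3 = 2
cnt [13+:1] = (word>>13) & 0x1 = 1
kind [7+:6] = (word>>7) & 0x3f = 46  ←
id [5+:2] = (word>>5) & 0x3 = 2
rsvd [1+:4] = (word>>1) & 0xf = 14
seq [0+:1] = (word>>0) & 0x1 = 0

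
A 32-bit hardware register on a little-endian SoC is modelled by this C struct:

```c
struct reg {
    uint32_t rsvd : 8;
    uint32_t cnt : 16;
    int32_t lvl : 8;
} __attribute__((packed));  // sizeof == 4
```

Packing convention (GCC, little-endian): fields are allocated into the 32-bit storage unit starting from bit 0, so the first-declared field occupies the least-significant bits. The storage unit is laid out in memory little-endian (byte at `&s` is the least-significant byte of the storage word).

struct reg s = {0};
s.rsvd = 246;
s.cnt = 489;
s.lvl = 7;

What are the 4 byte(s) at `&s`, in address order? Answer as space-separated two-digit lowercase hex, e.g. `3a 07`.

rsvd (8b) val=246 bits=0xf6 at bit 0: 0x000000f6
cnt (16b) val=489 bits=0x1e9 at bit 8: 0x0001e9f6
lvl (8b) val=7 bits=0x7 at bit 24: 0x0701e9f6
word = 0x0701e9f6 → little-endian bytes:
  [0]=0xf6  [1]=0xe9  [2]=0x01  [3]=0x07

f6 e9 01 07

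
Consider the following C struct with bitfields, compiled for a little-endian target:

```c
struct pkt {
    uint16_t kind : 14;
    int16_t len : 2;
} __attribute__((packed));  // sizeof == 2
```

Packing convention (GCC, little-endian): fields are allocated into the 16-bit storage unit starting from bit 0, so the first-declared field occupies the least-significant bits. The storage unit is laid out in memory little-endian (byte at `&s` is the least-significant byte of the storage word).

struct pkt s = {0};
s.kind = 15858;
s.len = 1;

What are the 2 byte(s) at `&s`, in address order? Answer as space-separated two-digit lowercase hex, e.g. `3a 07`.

f2 7d

kind (14b) val=15858 bits=0x3df2 at bit 0: 0x3df2
len (2b) val=1 bits=0x1 at bit 14: 0x7df2
word = 0x7df2 → little-endian bytes:
  [0]=0xf2  [1]=0x7d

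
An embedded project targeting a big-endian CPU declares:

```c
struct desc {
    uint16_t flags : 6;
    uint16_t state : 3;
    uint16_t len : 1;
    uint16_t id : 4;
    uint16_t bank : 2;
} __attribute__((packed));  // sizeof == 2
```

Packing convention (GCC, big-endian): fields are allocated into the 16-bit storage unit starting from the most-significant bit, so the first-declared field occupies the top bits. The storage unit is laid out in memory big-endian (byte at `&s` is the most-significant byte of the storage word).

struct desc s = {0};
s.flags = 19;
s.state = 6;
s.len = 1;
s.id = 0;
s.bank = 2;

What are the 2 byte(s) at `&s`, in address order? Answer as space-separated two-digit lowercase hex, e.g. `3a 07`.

flags:6 = 19 → 0x13 << 10 → word 0x4c00
state:3 = 6 → 0x6 << 7 → word 0x4f00
len:1 = 1 → 0x1 << 6 → word 0x4f40
id:4 = 0 → 0x0 << 2 → word 0x4f40
bank:2 = 2 → 0x2 << 0 → word 0x4f42
word = 0x4f42 → big-endian bytes:
  [0]=0x4f  [1]=0x42

4f 42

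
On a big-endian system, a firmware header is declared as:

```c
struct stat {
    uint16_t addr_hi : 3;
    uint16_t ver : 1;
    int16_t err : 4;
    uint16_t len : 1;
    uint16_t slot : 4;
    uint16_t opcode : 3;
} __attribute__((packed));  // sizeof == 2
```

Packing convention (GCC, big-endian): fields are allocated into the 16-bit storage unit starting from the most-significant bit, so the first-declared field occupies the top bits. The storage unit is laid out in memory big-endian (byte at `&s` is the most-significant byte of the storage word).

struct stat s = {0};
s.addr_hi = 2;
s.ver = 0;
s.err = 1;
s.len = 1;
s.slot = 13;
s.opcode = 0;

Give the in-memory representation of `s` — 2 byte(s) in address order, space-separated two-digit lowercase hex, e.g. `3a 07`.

addr_hi:3 = 2 → 0x2 << 13 → word 0x4000
ver:1 = 0 → 0x0 << 12 → word 0x4000
err:4 = 1 → 0x1 << 8 → word 0x4100
len:1 = 1 → 0x1 << 7 → word 0x4180
slot:4 = 13 → 0xd << 3 → word 0x41e8
opcode:3 = 0 → 0x0 << 0 → word 0x41e8
word = 0x41e8 → big-endian bytes:
  [0]=0x41  [1]=0xe8

41 e8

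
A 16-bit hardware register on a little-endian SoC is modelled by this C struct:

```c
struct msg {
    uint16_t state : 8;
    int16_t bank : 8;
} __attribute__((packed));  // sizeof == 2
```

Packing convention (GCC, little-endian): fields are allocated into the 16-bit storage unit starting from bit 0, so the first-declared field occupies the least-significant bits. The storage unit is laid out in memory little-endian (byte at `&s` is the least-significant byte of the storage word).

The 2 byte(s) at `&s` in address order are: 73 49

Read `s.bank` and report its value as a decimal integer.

73

[0]=0x73 [1]=0x49 (little-endian) → word 0x4973
state [0+:8] = (word>>0) & 0xff = 115
bank [8+:8] = (word>>8) & 0xff = 73  ←
bank signed 8b, MSB=0: value = 73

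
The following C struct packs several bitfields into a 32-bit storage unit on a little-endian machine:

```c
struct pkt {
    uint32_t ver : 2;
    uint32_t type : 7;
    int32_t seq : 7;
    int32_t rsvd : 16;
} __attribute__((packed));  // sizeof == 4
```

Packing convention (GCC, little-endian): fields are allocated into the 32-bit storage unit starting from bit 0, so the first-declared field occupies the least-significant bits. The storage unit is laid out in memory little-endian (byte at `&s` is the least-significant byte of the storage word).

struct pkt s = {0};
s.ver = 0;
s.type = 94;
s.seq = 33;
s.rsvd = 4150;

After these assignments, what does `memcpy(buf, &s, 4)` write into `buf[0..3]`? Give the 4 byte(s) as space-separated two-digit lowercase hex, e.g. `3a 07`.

ver (2b) val=0 bits=0x0 at bit 0: 0x00000000
type (7b) val=94 bits=0x5e at bit 2: 0x00000178
seq (7b) val=33 bits=0x21 at bit 9: 0x00004378
rsvd (16b) val=4150 bits=0x1036 at bit 16: 0x10364378
word = 0x10364378 → little-endian bytes:
  [0]=0x78  [1]=0x43  [2]=0x36  [3]=0x10

78 43 36 10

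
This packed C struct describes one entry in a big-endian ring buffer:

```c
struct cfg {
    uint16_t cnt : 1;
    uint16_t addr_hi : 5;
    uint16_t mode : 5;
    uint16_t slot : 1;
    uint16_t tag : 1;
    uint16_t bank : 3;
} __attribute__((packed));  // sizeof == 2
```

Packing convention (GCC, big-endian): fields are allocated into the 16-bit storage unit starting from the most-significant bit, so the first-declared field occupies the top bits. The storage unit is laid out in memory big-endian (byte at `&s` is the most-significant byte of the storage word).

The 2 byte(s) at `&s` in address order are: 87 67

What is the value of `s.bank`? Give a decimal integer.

7

[0]=0x87 [1]=0x67 (big-endian) → word 0x8767
cnt:1 @ bit 15 → (0x8767>>15)&0x1 = 0x1
addr_hi:5 @ bit 10 → (0x8767>>10)&0x1f = 0x1
mode:5 @ bit 5 → (0x8767>>5)&0x1f = 0x1b
slot:1 @ bit 4 → (0x8767>>4)&0x1 = 0x0
tag:1 @ bit 3 → (0x8767>>3)&0x1 = 0x0
bank:3 @ bit 0 → (0x8767>>0)&0x7 = 0x7  ←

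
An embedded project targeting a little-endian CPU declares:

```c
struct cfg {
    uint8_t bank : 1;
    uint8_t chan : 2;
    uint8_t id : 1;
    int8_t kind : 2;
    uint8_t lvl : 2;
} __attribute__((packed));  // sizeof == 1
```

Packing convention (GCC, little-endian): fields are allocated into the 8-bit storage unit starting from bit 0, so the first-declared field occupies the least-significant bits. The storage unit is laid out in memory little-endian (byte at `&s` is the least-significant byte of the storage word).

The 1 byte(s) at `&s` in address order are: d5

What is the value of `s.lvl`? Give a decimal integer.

[0]=0xd5 (little-endian) → word 0xd5
bank [0+:1] = (word>>0) & 0x1 = 1
chan [1+:2] = (word>>1) & 0x3 = 2
id [3+:1] = (word>>3) & 0x1 = 0
kind [4+:2] = (word>>4) & 0x3 = 1
lvl [6+:2] = (word>>6) & 0x3 = 3  ←

3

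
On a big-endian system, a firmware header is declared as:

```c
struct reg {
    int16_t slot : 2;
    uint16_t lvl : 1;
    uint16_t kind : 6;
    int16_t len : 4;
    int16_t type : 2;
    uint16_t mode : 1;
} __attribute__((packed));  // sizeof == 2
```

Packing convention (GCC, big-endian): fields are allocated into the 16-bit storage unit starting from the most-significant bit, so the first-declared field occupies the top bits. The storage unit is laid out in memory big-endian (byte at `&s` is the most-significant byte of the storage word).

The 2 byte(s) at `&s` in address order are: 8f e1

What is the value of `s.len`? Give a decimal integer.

-4

[0]=0x8f [1]=0xe1 (big-endian) → word 0x8fe1
slot:2 @ bit 14 → (0x8fe1>>14)&0x3 = 0x2
lvl:1 @ bit 13 → (0x8fe1>>13)&0x1 = 0x0
kind:6 @ bit 7 → (0x8fe1>>7)&0x3f = 0x1f
len:4 @ bit 3 → (0x8fe1>>3)&0xf = 0xc  ←
type:2 @ bit 1 → (0x8fe1>>1)&0x3 = 0x0
mode:1 @ bit 0 → (0x8fe1>>0)&0x1 = 0x1
len signed 4b, MSB=1: 12 - 16 = -4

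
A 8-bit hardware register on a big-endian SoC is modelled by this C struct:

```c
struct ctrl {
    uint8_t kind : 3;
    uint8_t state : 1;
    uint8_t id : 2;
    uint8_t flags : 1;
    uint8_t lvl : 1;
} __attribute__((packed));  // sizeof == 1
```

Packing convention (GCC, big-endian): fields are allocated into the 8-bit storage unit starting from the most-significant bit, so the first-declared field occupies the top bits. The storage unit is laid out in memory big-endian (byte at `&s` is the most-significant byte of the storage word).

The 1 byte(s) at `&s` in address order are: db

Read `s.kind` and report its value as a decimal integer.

[0]=0xdb (big-endian) → word 0xdb
kind:3 @ bit 5 → (0xdb>>5)&0x7 = 0x6  ←
state:1 @ bit 4 → (0xdb>>4)&0x1 = 0x1
id:2 @ bit 2 → (0xdb>>2)&0x3 = 0x2
flags:1 @ bit 1 → (0xdb>>1)&0x1 = 0x1
lvl:1 @ bit 0 → (0xdb>>0)&0x1 = 0x1

6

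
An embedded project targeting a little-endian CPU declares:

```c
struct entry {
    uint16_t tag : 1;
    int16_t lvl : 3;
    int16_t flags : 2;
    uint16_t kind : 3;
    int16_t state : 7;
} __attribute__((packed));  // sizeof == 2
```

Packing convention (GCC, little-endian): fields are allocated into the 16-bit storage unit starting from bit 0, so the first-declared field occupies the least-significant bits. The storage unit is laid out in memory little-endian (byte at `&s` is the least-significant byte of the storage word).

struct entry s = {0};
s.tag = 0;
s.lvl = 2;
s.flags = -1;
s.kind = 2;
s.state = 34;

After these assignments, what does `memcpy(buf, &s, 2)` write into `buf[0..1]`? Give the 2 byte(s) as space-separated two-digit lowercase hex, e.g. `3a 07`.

[0+:1] tag=0 & 0x1 = 0x0; word=0x0000
[1+:3] lvl=2 & 0x7 = 0x2; word=0x0004
[4+:2] flags=-1 & 0x3 = 0x3; word=0x0034
[6+:3] kind=2 & 0x7 = 0x2; word=0x00b4
[9+:7] state=34 & 0x7f = 0x22; word=0x44b4
word = 0x44b4 → little-endian bytes:
  [0]=0xb4  [1]=0x44

b4 44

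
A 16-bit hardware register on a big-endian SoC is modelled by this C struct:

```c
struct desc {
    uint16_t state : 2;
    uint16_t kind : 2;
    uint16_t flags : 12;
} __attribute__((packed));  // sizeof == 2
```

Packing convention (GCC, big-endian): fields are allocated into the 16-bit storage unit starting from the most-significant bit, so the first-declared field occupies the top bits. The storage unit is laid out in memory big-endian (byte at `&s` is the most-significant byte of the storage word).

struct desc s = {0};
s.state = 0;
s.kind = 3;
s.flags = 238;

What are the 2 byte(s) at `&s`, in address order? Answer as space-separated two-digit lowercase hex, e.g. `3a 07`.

[14+:2] state=0 & 0x3 = 0x0; word=0x0000
[12+:2] kind=3 & 0x3 = 0x3; word=0x3000
[0+:12] flags=238 & 0xfff = 0xee; word=0x30ee
word = 0x30ee → big-endian bytes:
  [0]=0x30  [1]=0xee

30 ee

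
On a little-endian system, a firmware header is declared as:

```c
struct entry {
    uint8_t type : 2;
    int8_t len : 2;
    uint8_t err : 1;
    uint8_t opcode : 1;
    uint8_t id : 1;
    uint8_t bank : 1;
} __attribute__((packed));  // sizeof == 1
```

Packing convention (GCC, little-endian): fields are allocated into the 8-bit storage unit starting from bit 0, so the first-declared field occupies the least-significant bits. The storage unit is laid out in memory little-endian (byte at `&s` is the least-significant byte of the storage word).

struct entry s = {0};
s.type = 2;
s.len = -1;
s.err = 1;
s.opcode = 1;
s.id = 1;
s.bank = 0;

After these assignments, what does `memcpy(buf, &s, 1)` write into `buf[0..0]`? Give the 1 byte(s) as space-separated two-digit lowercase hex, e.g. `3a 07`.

type:2 = 2 → 0x2 << 0 → word 0x02
len:2 = -1 → 0x3 << 2 → word 0x0e
err:1 = 1 → 0x1 << 4 → word 0x1e
opcode:1 = 1 → 0x1 << 5 → word 0x3e
id:1 = 1 → 0x1 << 6 → word 0x7e
bank:1 = 0 → 0x0 << 7 → word 0x7e
word = 0x7e → little-endian bytes:
  [0]=0x7e

7e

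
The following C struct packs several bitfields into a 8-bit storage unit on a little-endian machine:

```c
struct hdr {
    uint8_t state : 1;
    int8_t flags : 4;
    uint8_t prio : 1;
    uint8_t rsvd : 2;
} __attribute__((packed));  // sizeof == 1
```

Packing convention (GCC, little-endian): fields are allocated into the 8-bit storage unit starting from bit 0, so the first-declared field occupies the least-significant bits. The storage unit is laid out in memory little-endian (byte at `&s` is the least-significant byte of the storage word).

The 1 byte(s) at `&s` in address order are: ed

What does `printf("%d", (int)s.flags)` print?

[0]=0xed (little-endian) → word 0xed
state:1 @ bit 0 → (0xed>>0)&0x1 = 0x1
flags:4 @ bit 1 → (0xed>>1)&0xf = 0x6  ←
prio:1 @ bit 5 → (0xed>>5)&0x1 = 0x1
rsvd:2 @ bit 6 → (0xed>>6)&0x3 = 0x3
flags signed 4b, MSB=0: value = 6

6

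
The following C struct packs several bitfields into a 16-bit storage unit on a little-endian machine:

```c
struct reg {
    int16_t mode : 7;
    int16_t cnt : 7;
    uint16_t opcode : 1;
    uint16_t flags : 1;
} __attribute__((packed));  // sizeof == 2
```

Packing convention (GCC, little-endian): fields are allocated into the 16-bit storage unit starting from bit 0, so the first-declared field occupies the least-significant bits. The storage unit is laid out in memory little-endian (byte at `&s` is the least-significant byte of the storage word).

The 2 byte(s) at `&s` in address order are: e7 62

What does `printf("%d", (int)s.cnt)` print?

[0]=0xe7 [1]=0x62 (little-endian) → word 0x62e7
mode:7 @ bit 0 → (0x62e7>>0)&0x7f = 0x67
cnt:7 @ bit 7 → (0x62e7>>7)&0x7f = 0x45  ←
opcode:1 @ bit 14 → (0x62e7>>14)&0x1 = 0x1
flags:1 @ bit 15 → (0x62e7>>15)&0x1 = 0x0
cnt signed 7b, MSB=1: 69 - 128 = -59

-59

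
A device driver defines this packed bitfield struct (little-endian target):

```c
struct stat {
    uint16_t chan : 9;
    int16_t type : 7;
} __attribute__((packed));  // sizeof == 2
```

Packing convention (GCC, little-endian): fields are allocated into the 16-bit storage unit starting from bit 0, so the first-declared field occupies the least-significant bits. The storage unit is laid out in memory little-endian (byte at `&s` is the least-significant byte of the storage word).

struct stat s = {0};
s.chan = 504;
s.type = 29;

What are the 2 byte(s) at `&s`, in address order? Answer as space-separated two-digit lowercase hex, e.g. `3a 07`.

f8 3b

[0+:9] chan=504 & 0x1ff = 0x1f8; word=0x01f8
[9+:7] type=29 & 0x7f = 0x1d; word=0x3bf8
word = 0x3bf8 → little-endian bytes:
  [0]=0xf8  [1]=0x3b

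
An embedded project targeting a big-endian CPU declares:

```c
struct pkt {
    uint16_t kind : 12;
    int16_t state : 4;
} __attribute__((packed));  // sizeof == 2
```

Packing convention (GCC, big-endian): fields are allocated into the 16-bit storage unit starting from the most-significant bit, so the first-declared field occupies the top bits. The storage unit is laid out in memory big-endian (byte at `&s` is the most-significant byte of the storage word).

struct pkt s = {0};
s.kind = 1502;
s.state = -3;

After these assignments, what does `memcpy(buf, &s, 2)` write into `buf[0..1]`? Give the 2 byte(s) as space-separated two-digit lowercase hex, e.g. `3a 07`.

kind (12b) val=1502 bits=0x5de at bit 4: 0x5de0
state (4b) val=-3 bits=0xd at bit 0: 0x5ded
word = 0x5ded → big-endian bytes:
  [0]=0x5d  [1]=0xed

5d ed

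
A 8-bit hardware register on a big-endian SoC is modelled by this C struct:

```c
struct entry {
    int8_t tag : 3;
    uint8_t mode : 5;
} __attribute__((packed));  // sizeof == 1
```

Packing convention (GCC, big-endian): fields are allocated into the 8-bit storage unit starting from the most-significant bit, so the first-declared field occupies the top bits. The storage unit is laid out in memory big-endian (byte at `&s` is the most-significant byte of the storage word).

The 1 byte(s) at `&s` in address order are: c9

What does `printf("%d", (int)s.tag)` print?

-2

[0]=0xc9 (big-endian) → word 0xc9
tag:3 @ bit 5 → (0xc9>>5)&0x7 = 0x6  ←
mode:5 @ bit 0 → (0xc9>>0)&0x1f = 0x9
tag signed 3b, MSB=1: 6 - 8 = -2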